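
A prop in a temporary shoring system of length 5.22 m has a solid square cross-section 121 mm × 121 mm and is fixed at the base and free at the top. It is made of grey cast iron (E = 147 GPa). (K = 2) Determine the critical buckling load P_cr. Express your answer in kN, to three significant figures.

I = a⁴/12 = 121⁴/12 = 1.786×10^7 mm⁴
I = 1.786×10^7 mm⁴ = 1.786×10^-5 m⁴
Effective length L_e = K·L = 2 × 5.22 = 10.44 m
P_cr = π²EI / L_e² = π² × 147×10⁹ × 1.786×10^-5 / 10.44² = 2.378×10^5 N

P_cr ≈ 238 kN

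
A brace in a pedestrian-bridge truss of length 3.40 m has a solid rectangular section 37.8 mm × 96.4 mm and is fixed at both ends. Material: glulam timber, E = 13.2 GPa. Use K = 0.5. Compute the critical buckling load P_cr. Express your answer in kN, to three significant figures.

Buckling occurs about the weak axis: I_min = h·b³/12 with b = 37.8 mm (the shorter side).
I_min = 96.4×37.8³/12 = 4.339×10^5 mm⁴
I = 4.339×10^5 mm⁴ = 4.339×10^-7 m⁴
Effective length L_e = K·L = 0.5 × 3.40 = 1.700 m
P_cr = π²EI / L_e² = π² × 13.2×10⁹ × 4.339×10^-7 / 1.700² = 1.956×10^4 N

P_cr ≈ 19.6 kN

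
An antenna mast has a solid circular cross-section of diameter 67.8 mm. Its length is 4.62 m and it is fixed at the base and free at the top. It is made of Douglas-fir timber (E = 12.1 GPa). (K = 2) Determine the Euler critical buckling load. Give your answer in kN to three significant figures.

I = πd⁴/64 = π×67.8⁴/64 = 1.037×10^6 mm⁴
I = 1.037×10^6 mm⁴ = 1.037×10^-6 m⁴
Effective length L_e = K·L = 2 × 4.62 = 9.240 m
P_cr = π²EI / L_e² = π² × 12.1×10⁹ × 1.037×10^-6 / 9.240² = 1.451×10^3 N

P_cr ≈ 1.45 kN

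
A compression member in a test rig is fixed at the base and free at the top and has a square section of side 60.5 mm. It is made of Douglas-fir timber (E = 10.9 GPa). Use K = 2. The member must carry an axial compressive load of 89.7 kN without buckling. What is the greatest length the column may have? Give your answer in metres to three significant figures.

L_max ≈ 0.579 m

I = a⁴/12 = 60.5⁴/12 = 1.116×10^6 mm⁴
I = 1.116×10^-6 m⁴
At the buckling limit P_cr = P = 8.970×10^4 N
From P_cr = π²EI/(K·L)²:  L = (1/K)·√(π²EI/P_cr) = (1/2)·√(π²×1.09×10^10×1.116×10^-6/8.970×10^4)
L = 0.579 m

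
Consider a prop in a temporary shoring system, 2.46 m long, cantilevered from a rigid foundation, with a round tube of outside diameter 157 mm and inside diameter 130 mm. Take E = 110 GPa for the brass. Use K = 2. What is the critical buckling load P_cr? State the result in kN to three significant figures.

P_cr ≈ 709 kN

d_o = 157 mm, d_i = 130 mm
I = π(d_o⁴ − d_i⁴)/64 = π(157⁴ − 130.0⁴)/64 = 1.580×10^7 mm⁴
I = 1.580×10^7 mm⁴ = 1.580×10^-5 m⁴
Effective length L_e = K·L = 2 × 2.46 = 4.920 m
P_cr = π²EI / L_e² = π² × 110×10⁹ × 1.580×10^-5 / 4.920² = 7.088×10^5 N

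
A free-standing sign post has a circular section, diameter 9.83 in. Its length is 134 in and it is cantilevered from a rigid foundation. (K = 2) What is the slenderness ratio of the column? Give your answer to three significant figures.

λ ≈ 109

I = πd⁴/64 = π×9.83⁴/64 = 458.3 in⁴
A = 75.89 in²;  r_min = √(I/A) = √(458.3/75.89) = 2.458 in
L_e = K·L = 2 × 134 = 268.0 in
λ = L_e / r_min = 268.00 / 2.458 = 109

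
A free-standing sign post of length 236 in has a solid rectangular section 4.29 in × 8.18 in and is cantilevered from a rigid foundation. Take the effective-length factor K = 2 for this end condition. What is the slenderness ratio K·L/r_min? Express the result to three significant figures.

For a rectangle r_min = b/√12 = 4.29/√12 = 1.238 in
L_e = K·L = 2 × 236 = 472.0 in
λ = L_e / r_min = 472.00 / 1.238 = 381

λ ≈ 381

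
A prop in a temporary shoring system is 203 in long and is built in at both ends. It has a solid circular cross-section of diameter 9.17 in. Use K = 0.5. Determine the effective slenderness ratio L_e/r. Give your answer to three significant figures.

For a solid circle r = d/4 = 9.17/4 = 2.292 in
L_e = K·L = 0.5 × 203 = 101.5 in
λ = L_e / r_min = 101.50 / 2.292 = 44.3

λ ≈ 44.3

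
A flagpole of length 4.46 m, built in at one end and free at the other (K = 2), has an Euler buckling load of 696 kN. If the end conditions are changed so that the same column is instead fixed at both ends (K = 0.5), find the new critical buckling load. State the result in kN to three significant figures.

P_cr ∝ 1/K², so P_cr,new = P_cr,old × (K_old/K_new)² = 696 × (2/0.5)²
= 696 × 16.00 = 11100 kN

P_cr ≈ 11100 kN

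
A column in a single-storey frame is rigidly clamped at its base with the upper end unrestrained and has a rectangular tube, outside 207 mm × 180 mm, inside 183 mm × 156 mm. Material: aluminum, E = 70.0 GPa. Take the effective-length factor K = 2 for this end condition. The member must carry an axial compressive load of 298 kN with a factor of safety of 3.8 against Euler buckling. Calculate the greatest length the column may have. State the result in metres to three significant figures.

Weak-axis I_min = (h_o·b_o³ − h_i·b_i³)/12 with b_o = 180, b_i = 156.0 mm (shorter outer/inner sides).
I_min = (207×180³ − 183.0×156.0³)/12 = 4.271×10^7 mm⁴
I = 4.271×10^-5 m⁴
Required critical load P_cr = n·P = 3.8 × 298 = 1132 kN = 1.132×10^6 N
From P_cr = π²EI/(K·L)²:  L = (1/K)·√(π²EI/P_cr) = (1/2)·√(π²×7.00×10^10×4.271×10^-5/1.132×10^6)
L = 2.55 m

L_max ≈ 2.55 m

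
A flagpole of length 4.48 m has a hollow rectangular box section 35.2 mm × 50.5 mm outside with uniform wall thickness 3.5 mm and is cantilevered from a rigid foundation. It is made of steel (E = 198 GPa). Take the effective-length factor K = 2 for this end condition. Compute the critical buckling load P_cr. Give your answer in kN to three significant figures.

P_cr ≈ 2.49 kN

Inner dimensions: h_i = 50.5 − 2×3.5 = 43.50 mm, b_i = 35.2 − 2×3.5 = 28.20 mm
Weak-axis I_min = (h_o·b_o³ − h_i·b_i³)/12 with b_o = 35.2, b_i = 28.20 mm (shorter outer/inner sides).
I_min = (50.5×35.2³ − 43.50×28.20³)/12 = 1.022×10^5 mm⁴
I = 1.022×10^5 mm⁴ = 1.022×10^-7 m⁴
Effective length L_e = K·L = 2 × 4.48 = 8.960 m
P_cr = π²EI / L_e² = π² × 198×10⁹ × 1.022×10^-7 / 8.960² = 2.489×10^3 N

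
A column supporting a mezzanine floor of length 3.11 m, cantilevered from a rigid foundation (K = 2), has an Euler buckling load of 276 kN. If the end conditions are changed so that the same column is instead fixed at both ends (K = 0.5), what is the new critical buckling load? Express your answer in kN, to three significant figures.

P_cr ∝ 1/K², so P_cr,new = P_cr,old × (K_old/K_new)² = 276 × (2/0.5)²
= 276 × 16.00 = 4420 kN

P_cr ≈ 4420 kN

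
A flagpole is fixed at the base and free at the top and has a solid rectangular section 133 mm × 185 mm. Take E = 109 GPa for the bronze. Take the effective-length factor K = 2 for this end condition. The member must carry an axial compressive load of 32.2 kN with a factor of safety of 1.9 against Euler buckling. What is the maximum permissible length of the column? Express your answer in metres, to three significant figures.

Buckling occurs about the weak axis: I_min = h·b³/12 with b = 133 mm (the shorter side).
I_min = 185×133³/12 = 3.627×10^7 mm⁴
I = 3.627×10^-5 m⁴
Required critical load P_cr = n·P = 1.9 × 32.2 = 61.18 kN = 6.118×10^4 N
From P_cr = π²EI/(K·L)²:  L = (1/K)·√(π²EI/P_cr) = (1/2)·√(π²×1.09×10^11×3.627×10^-5/6.118×10^4)
L = 12.6 m

L_max ≈ 12.6 m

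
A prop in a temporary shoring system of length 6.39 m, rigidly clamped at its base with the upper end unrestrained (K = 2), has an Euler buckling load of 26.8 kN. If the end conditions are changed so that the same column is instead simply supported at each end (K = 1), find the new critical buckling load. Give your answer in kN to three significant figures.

P_cr ≈ 107 kN

P_cr ∝ 1/K², so P_cr,new = P_cr,old × (K_old/K_new)² = 26.8 × (2/1)²
= 26.8 × 4.000 = 107 kN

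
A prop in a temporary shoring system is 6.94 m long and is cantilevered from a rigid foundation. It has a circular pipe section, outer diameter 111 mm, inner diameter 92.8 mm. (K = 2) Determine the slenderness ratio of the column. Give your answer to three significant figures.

λ ≈ 384

d_o = 111 mm, d_i = 92.8 mm
I = π(d_o⁴ − d_i⁴)/64 = π(111⁴ − 92.80⁴)/64 = 3.811×10^6 mm⁴
A = 2.913×10^3 mm²;  r_min = √(I/A) = √(3.811×10^6/2.913×10^3) = 36.17 mm
L_e = K·L = 2 × 6.94 m = 13.88 m = 13880 mm
λ = L_e / r_min = 13880 / 36.17 = 384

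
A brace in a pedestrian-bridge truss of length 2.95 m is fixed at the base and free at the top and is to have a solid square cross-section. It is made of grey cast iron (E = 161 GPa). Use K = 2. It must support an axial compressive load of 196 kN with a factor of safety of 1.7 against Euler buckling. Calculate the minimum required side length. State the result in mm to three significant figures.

a ≈ 96.7 mm

Required P_cr = n·P = 1.7 × 196 = 333.2 kN
L_e = K·L = 2 × 2.95 = 5.900 m
Required I = P_cr·L_e²/(π²E) = 3.332×10^5 × 5.900² / (π² × 1.61×10^11) = 7.299×10^-6 m⁴
I_req = 7.299×10^6 mm⁴
Solid square: I = a⁴/12  ⇒  a = (12I)^(1/4) = (12×7.299×10^6)^(1/4) = 96.7 mm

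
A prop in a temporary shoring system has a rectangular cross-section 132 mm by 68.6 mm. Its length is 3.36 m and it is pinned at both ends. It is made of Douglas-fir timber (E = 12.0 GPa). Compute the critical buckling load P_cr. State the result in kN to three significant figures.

P_cr ≈ 37.3 kN

Buckling occurs about the weak axis: I_min = h·b³/12 with b = 68.6 mm (the shorter side).
I_min = 132×68.6³/12 = 3.551×10^6 mm⁴
I = 3.551×10^6 mm⁴ = 3.551×10^-6 m⁴
Effective length L_e = K·L = 1 × 3.36 = 3.360 m
P_cr = π²EI / L_e² = π² × 12.0×10⁹ × 3.551×10^-6 / 3.360² = 3.725×10^4 N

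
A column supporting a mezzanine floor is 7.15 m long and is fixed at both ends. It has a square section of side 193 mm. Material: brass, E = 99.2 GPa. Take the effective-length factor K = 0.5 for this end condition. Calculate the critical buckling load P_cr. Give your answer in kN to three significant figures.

I = a⁴/12 = 193⁴/12 = 1.156×10^8 mm⁴
I = 1.156×10^8 mm⁴ = 1.156×10^-4 m⁴
Effective length L_e = K·L = 0.5 × 7.15 = 3.575 m
P_cr = π²EI / L_e² = π² × 99.2×10⁹ × 1.156×10^-4 / 3.575² = 8.857×10^6 N

P_cr ≈ 8860 kN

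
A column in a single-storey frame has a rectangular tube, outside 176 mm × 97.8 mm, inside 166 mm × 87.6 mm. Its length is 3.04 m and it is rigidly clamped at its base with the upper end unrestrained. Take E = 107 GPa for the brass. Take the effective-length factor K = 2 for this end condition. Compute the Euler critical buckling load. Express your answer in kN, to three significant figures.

Weak-axis I_min = (h_o·b_o³ − h_i·b_i³)/12 with b_o = 97.8, b_i = 87.60 mm (shorter outer/inner sides).
I_min = (176×97.8³ − 166.0×87.60³)/12 = 4.421×10^6 mm⁴
I = 4.421×10^6 mm⁴ = 4.421×10^-6 m⁴
Effective length L_e = K·L = 2 × 3.04 = 6.080 m
P_cr = π²EI / L_e² = π² × 107×10⁹ × 4.421×10^-6 / 6.080² = 1.263×10^5 N

P_cr ≈ 126 kN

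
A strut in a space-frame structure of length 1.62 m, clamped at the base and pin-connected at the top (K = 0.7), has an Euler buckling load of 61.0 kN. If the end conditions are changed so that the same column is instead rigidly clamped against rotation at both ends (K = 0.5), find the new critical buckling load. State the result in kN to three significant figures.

P_cr ∝ 1/K², so P_cr,new = P_cr,old × (K_old/K_new)² = 61.0 × (0.7/0.5)²
= 61.0 × 1.960 = 120 kN

P_cr ≈ 120 kN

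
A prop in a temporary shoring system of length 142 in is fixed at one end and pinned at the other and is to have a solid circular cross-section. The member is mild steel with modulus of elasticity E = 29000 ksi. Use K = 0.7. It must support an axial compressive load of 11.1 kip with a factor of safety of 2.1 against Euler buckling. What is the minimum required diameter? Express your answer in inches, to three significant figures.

d ≈ 2.01 in

Required P_cr = n·P = 2.1 × 11.1 = 23.31 kip
L_e = K·L = 0.7 × 142 = 99.40 in
Required I = P_cr·L_e²/(π²E) = 2.331×10^4 × 99.40² / (π² × 2.90×10^7) = 0.8047 in⁴
Solid circle: I = πd⁴/64  ⇒  d = (64I/π)^(1/4) = (64×0.8047/π)^(1/4) = 2.01 in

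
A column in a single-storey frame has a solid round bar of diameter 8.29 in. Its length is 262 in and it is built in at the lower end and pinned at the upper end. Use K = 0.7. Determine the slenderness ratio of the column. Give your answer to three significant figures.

I = πd⁴/64 = π×8.29⁴/64 = 231.8 in⁴
A = 53.98 in²;  r_min = √(I/A) = √(231.8/53.98) = 2.072 in
L_e = K·L = 0.7 × 262 = 183.4 in
λ = L_e / r_min = 183.40 / 2.072 = 88.5

λ ≈ 88.5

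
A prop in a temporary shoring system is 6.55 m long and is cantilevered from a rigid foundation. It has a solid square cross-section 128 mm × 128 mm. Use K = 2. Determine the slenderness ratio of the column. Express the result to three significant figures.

λ ≈ 355

For a square r = a/√12 = 128/√12 = 36.95 mm
L_e = K·L = 2 × 6.55 m = 13.10 m = 13100 mm
λ = L_e / r_min = 13100 / 36.95 = 355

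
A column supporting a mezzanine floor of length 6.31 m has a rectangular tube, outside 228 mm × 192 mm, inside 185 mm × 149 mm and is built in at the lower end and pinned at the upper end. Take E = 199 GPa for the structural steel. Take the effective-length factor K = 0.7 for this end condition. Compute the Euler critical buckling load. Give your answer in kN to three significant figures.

P_cr ≈ 8400 kN

Weak-axis I_min = (h_o·b_o³ − h_i·b_i³)/12 with b_o = 192, b_i = 149.0 mm (shorter outer/inner sides).
I_min = (228×192³ − 185.0×149.0³)/12 = 8.348×10^7 mm⁴
I = 8.348×10^7 mm⁴ = 8.348×10^-5 m⁴
Effective length L_e = K·L = 0.7 × 6.31 = 4.417 m
P_cr = π²EI / L_e² = π² × 199×10⁹ × 8.348×10^-5 / 4.417² = 8.404×10^6 N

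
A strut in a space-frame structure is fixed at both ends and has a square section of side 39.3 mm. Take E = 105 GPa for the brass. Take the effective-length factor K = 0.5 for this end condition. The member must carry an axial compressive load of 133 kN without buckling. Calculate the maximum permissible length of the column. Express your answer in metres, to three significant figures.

L_max ≈ 2.49 m

I = a⁴/12 = 39.3⁴/12 = 1.988×10^5 mm⁴
I = 1.988×10^-7 m⁴
At the buckling limit P_cr = P = 1.330×10^5 N
From P_cr = π²EI/(K·L)²:  L = (1/K)·√(π²EI/P_cr) = (1/0.5)·√(π²×1.05×10^11×1.988×10^-7/1.330×10^5)
L = 2.49 m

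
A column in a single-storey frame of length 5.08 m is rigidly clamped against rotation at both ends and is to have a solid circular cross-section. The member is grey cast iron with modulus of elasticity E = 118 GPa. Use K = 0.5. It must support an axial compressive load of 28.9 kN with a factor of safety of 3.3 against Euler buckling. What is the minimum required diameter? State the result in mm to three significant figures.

d ≈ 57.3 mm

Required P_cr = n·P = 3.3 × 28.9 = 95.37 kN
L_e = K·L = 0.5 × 5.08 = 2.540 m
Required I = P_cr·L_e²/(π²E) = 9.537×10^4 × 2.540² / (π² × 1.18×10^11) = 5.283×10^-7 m⁴
I_req = 5.283×10^5 mm⁴
Solid circle: I = πd⁴/64  ⇒  d = (64I/π)^(1/4) = (64×5.283×10^5/π)^(1/4) = 57.3 mm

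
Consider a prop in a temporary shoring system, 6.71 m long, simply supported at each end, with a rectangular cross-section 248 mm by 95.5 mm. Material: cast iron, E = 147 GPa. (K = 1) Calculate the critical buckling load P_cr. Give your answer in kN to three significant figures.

P_cr ≈ 580 kN

Buckling occurs about the weak axis: I_min = h·b³/12 with b = 95.5 mm (the shorter side).
I_min = 248×95.5³/12 = 1.800×10^7 mm⁴
I = 1.800×10^7 mm⁴ = 1.800×10^-5 m⁴
Effective length L_e = K·L = 1 × 6.71 = 6.710 m
P_cr = π²EI / L_e² = π² × 147×10⁹ × 1.800×10^-5 / 6.710² = 5.800×10^5 N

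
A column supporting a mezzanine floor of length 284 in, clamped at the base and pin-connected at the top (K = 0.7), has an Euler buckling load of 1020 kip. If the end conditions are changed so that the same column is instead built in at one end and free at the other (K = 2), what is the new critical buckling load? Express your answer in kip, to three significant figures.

P_cr ≈ 125 kip

P_cr ∝ 1/K², so P_cr,new = P_cr,old × (K_old/K_new)² = 1020 × (0.7/2)²
= 1020 × 0.1225 = 125 kip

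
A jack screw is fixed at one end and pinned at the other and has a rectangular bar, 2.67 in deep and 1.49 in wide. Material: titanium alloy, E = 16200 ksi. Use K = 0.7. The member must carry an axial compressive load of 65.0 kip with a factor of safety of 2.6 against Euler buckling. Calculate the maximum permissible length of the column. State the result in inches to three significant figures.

Buckling occurs about the weak axis: I_min = h·b³/12 with b = 1.49 in (the shorter side).
I_min = 2.67×1.49³/12 = 0.7360 in⁴
Required critical load P_cr = n·P = 2.6 × 65.0 = 169.0 kip = 1.690×10^5 lb
From P_cr = π²EI/(K·L)²:  L = (1/K)·√(π²EI/P_cr) = (1/0.7)·√(π²×1.62×10^7×0.7360/1.690×10^5)
L = 37.7 in

L_max ≈ 37.7 in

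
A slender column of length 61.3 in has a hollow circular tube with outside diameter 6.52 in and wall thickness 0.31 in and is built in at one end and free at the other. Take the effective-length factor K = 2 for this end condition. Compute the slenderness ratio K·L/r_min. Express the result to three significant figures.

λ ≈ 55.8

Inner diameter d_i = 6.52 − 2×0.31 = 5.900 in
I = π(d_o⁴ − d_i⁴)/64 = π(6.52⁴ − 5.900⁴)/64 = 29.23 in⁴
A = 6.048 in²;  r_min = √(I/A) = √(29.23/6.048) = 2.198 in
L_e = K·L = 2 × 61.3 = 122.6 in
λ = L_e / r_min = 122.60 / 2.198 = 55.8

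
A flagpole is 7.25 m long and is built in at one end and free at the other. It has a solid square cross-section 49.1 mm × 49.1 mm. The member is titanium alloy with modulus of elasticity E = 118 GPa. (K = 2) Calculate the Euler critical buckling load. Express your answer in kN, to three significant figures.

I = a⁴/12 = 49.1⁴/12 = 4.843×10^5 mm⁴
I = 4.843×10^5 mm⁴ = 4.843×10^-7 m⁴
Effective length L_e = K·L = 2 × 7.25 = 14.50 m
P_cr = π²EI / L_e² = π² × 118×10⁹ × 4.843×10^-7 / 14.50² = 2.683×10^3 N

P_cr ≈ 2.68 kN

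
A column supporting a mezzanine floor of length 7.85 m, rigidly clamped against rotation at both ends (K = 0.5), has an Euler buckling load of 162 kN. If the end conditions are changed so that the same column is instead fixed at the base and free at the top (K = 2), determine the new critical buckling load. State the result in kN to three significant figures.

P_cr ≈ 10.1 kN

P_cr ∝ 1/K², so P_cr,new = P_cr,old × (K_old/K_new)² = 162 × (0.5/2)²
= 162 × 0.06250 = 10.1 kN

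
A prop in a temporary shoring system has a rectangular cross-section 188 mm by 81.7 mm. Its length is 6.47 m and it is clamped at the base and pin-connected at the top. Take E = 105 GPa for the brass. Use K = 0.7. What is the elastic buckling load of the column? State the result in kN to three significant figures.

Buckling occurs about the weak axis: I_min = h·b³/12 with b = 81.7 mm (the shorter side).
I_min = 188×81.7³/12 = 8.544×10^6 mm⁴
I = 8.544×10^6 mm⁴ = 8.544×10^-6 m⁴
Effective length L_e = K·L = 0.7 × 6.47 = 4.529 m
P_cr = π²EI / L_e² = π² × 105×10⁹ × 8.544×10^-6 / 4.529² = 4.316×10^5 N

P_cr ≈ 432 kN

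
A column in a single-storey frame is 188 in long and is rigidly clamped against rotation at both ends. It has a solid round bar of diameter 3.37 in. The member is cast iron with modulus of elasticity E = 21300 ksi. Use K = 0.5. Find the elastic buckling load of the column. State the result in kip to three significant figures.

I = πd⁴/64 = π×3.37⁴/64 = 6.331 in⁴
Effective length L_e = K·L = 0.5 × 188 = 94.00 in
P_cr = π²EI / L_e² = π² × 21300×10³ × 6.331 / 94.00² = 1.506×10^5 lb

P_cr ≈ 151 kip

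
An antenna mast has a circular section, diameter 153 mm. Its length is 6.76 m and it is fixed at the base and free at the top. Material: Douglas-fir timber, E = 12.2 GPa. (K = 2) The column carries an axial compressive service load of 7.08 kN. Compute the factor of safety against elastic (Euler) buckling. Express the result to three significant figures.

I = πd⁴/64 = π×153⁴/64 = 2.690×10^7 mm⁴
I = 2.690×10^7 mm⁴ = 2.690×10^-5 m⁴
Effective length L_e = K·L = 2 × 6.76 = 13.52 m
P_cr = π²EI / L_e² = π² × 12.2×10⁹ × 2.690×10^-5 / 13.52² = 1.772×10^4 N
Factor of safety n = P_cr / P = 17.719 / 7.08 = 2.50

n ≈ 2.50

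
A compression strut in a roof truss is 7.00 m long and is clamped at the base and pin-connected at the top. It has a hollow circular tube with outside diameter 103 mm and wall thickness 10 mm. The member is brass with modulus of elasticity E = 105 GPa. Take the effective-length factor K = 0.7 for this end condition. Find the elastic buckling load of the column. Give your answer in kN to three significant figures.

Inner diameter d_i = 103 − 2×10 = 83.00 mm
I = π(d_o⁴ − d_i⁴)/64 = π(103⁴ − 83.00⁴)/64 = 3.195×10^6 mm⁴
I = 3.195×10^6 mm⁴ = 3.195×10^-6 m⁴
Effective length L_e = K·L = 0.7 × 7.00 = 4.900 m
P_cr = π²EI / L_e² = π² × 105×10⁹ × 3.195×10^-6 / 4.900² = 1.379×10^5 N

P_cr ≈ 138 kN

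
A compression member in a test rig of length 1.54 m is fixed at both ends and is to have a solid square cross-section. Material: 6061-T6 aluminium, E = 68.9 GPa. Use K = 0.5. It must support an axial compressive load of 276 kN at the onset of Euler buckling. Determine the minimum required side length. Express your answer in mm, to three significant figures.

a ≈ 41.2 mm

L_e = K·L = 0.5 × 1.54 = 0.7700 m
Required I = P_cr·L_e²/(π²E) = 2.760×10^5 × 0.7700² / (π² × 6.89×10^10) = 2.406×10^-7 m⁴
I_req = 2.406×10^5 mm⁴
Solid square: I = a⁴/12  ⇒  a = (12I)^(1/4) = (12×2.406×10^5)^(1/4) = 41.2 mm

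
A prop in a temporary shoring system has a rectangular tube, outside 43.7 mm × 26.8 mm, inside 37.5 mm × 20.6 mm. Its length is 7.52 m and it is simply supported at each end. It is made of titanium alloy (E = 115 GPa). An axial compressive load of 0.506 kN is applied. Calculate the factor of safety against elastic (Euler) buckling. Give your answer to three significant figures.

n ≈ 1.70

Weak-axis I_min = (h_o·b_o³ − h_i·b_i³)/12 with b_o = 26.8, b_i = 20.60 mm (shorter outer/inner sides).
I_min = (43.7×26.8³ − 37.50×20.60³)/12 = 4.278×10^4 mm⁴
I = 4.278×10^4 mm⁴ = 4.278×10^-8 m⁴
Effective length L_e = K·L = 1 × 7.52 = 7.520 m
P_cr = π²EI / L_e² = π² × 115×10⁹ × 4.278×10^-8 / 7.520² = 858.6 N
Factor of safety n = P_cr / P = 0.85862 / 0.506 = 1.70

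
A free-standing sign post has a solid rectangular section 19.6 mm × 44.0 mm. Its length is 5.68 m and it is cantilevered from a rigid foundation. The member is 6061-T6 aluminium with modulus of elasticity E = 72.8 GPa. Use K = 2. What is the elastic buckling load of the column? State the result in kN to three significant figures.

Buckling occurs about the weak axis: I_min = h·b³/12 with b = 19.6 mm (the shorter side).
I_min = 44.0×19.6³/12 = 2.761×10^4 mm⁴
I = 2.761×10^4 mm⁴ = 2.761×10^-8 m⁴
Effective length L_e = K·L = 2 × 5.68 = 11.36 m
P_cr = π²EI / L_e² = π² × 72.8×10⁹ × 2.761×10^-8 / 11.36² = 153.7 N

P_cr ≈ 0.154 kN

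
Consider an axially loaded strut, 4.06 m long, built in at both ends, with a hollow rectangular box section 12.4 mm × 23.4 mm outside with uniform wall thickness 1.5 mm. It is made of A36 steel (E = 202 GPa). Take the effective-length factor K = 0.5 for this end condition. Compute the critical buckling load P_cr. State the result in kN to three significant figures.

P_cr ≈ 1.12 kN

Inner dimensions: h_i = 23.4 − 2×1.5 = 20.40 mm, b_i = 12.4 − 2×1.5 = 9.400 mm
Weak-axis I_min = (h_o·b_o³ − h_i·b_i³)/12 with b_o = 12.4, b_i = 9.400 mm (shorter outer/inner sides).
I_min = (23.4×12.4³ − 20.40×9.400³)/12 = 2.306×10^3 mm⁴
I = 2.306×10^3 mm⁴ = 2.306×10^-9 m⁴
Effective length L_e = K·L = 0.5 × 4.06 = 2.030 m
P_cr = π²EI / L_e² = π² × 202×10⁹ × 2.306×10^-9 / 2.030² = 1.116×10^3 N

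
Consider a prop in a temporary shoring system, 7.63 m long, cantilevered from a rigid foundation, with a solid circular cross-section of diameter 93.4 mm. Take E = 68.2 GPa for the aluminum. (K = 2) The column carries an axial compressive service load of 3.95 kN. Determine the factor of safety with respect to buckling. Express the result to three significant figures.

n ≈ 2.73

I = πd⁴/64 = π×93.4⁴/64 = 3.736×10^6 mm⁴
I = 3.736×10^6 mm⁴ = 3.736×10^-6 m⁴
Effective length L_e = K·L = 2 × 7.63 = 15.26 m
P_cr = π²EI / L_e² = π² × 68.2×10⁹ × 3.736×10^-6 / 15.26² = 1.080×10^4 N
Factor of safety n = P_cr / P = 10.798 / 3.95 = 2.73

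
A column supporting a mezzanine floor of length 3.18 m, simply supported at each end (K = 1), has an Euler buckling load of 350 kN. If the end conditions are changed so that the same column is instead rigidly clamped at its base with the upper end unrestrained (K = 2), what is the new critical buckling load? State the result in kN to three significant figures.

P_cr ≈ 87.5 kN

P_cr ∝ 1/K², so P_cr,new = P_cr,old × (K_old/K_new)² = 350 × (1/2)²
= 350 × 0.2500 = 87.5 kN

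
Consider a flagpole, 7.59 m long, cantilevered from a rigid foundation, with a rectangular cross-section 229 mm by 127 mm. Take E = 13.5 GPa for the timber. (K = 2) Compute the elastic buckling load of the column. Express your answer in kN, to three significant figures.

P_cr ≈ 22.6 kN

Buckling occurs about the weak axis: I_min = h·b³/12 with b = 127 mm (the shorter side).
I_min = 229×127³/12 = 3.909×10^7 mm⁴
I = 3.909×10^7 mm⁴ = 3.909×10^-5 m⁴
Effective length L_e = K·L = 2 × 7.59 = 15.18 m
P_cr = π²EI / L_e² = π² × 13.5×10⁹ × 3.909×10^-5 / 15.18² = 2.260×10^4 N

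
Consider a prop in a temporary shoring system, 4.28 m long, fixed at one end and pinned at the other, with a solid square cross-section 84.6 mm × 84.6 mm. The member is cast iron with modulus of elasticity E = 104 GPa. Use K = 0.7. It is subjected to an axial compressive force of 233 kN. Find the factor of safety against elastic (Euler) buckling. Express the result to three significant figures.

I = a⁴/12 = 84.6⁴/12 = 4.269×10^6 mm⁴
I = 4.269×10^6 mm⁴ = 4.269×10^-6 m⁴
Effective length L_e = K·L = 0.7 × 4.28 = 2.996 m
P_cr = π²EI / L_e² = π² × 104×10⁹ × 4.269×10^-6 / 2.996² = 4.881×10^5 N
Factor of safety n = P_cr / P = 488.15 / 233 = 2.10

n ≈ 2.10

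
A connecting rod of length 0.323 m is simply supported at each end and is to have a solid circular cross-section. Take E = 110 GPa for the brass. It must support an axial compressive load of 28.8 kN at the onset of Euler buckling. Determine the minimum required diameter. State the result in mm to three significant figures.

d ≈ 15.4 mm

L_e = K·L = 1 × 0.323 = 0.3230 m
Required I = P_cr·L_e²/(π²E) = 2.880×10^4 × 0.3230² / (π² × 1.10×10^11) = 2.768×10^-9 m⁴
I_req = 2.768×10^3 mm⁴
Solid circle: I = πd⁴/64  ⇒  d = (64I/π)^(1/4) = (64×2.768×10^3/π)^(1/4) = 15.4 mm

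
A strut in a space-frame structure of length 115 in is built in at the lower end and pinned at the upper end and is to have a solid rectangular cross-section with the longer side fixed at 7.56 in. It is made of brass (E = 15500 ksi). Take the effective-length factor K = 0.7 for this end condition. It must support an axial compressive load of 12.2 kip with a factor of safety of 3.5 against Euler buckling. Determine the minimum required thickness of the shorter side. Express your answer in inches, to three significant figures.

b ≈ 1.42 in

Required P_cr = n·P = 3.5 × 12.2 = 42.70 kip
L_e = K·L = 0.7 × 115 = 80.50 in
Required I = P_cr·L_e²/(π²E) = 4.270×10^4 × 80.50² / (π² × 1.55×10^7) = 1.809 in⁴
Rectangle, weak axis: I_min = h·b³/12 with h = 7.56 in fixed  ⇒  b = (12I/h)^(1/3) = 1.42 in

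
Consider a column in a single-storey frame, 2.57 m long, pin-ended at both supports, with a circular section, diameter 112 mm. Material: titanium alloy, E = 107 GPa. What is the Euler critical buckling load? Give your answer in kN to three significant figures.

P_cr ≈ 1230 kN

I = πd⁴/64 = π×112⁴/64 = 7.724×10^6 mm⁴
I = 7.724×10^6 mm⁴ = 7.724×10^-6 m⁴
Effective length L_e = K·L = 1 × 2.57 = 2.570 m
P_cr = π²EI / L_e² = π² × 107×10⁹ × 7.724×10^-6 / 2.570² = 1.235×10^6 N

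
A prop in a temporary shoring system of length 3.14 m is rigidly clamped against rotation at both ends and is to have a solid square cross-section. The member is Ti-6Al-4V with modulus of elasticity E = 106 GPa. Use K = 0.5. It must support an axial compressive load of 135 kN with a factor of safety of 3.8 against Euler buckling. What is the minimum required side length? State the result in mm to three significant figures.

a ≈ 61.7 mm

Required P_cr = n·P = 3.8 × 135 = 513.0 kN
L_e = K·L = 0.5 × 3.14 = 1.570 m
Required I = P_cr·L_e²/(π²E) = 5.130×10^5 × 1.570² / (π² × 1.06×10^11) = 1.209×10^-6 m⁴
I_req = 1.209×10^6 mm⁴
Solid square: I = a⁴/12  ⇒  a = (12I)^(1/4) = (12×1.209×10^6)^(1/4) = 61.7 mm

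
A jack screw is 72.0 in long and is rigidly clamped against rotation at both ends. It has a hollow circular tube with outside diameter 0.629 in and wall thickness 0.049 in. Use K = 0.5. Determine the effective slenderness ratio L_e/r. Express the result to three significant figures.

λ ≈ 175

Inner diameter d_i = 0.629 − 2×0.049 = 0.5310 in
I = π(d_o⁴ − d_i⁴)/64 = π(0.629⁴ − 0.5310⁴)/64 = 3.781×10^-3 in⁴
A = 8.928×10^-2 in²;  r_min = √(I/A) = √(3.781×10^-3/8.928×10^-2) = 0.2058 in
L_e = K·L = 0.5 × 72.0 = 36.00 in
λ = L_e / r_min = 36.000 / 0.2058 = 175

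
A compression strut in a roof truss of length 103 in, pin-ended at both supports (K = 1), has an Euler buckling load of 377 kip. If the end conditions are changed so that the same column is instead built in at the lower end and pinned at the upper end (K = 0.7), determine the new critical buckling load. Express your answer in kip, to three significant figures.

P_cr ≈ 769 kip

P_cr ∝ 1/K², so P_cr,new = P_cr,old × (K_old/K_new)² = 377 × (1/0.7)²
= 377 × 2.041 = 769 kip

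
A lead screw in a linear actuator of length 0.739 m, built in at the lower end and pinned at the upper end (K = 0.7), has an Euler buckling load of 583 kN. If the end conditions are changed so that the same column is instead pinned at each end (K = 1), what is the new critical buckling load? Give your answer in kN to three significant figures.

P_cr ∝ 1/K², so P_cr,new = P_cr,old × (K_old/K_new)² = 583 × (0.7/1)²
= 583 × 0.4900 = 286 kN

P_cr ≈ 286 kN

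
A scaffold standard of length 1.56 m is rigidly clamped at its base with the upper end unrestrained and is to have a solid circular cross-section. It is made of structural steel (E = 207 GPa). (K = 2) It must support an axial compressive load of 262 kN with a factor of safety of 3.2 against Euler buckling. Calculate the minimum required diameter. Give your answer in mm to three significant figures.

Required P_cr = n·P = 3.2 × 262 = 838.4 kN
L_e = K·L = 2 × 1.56 = 3.120 m
Required I = P_cr·L_e²/(π²E) = 8.384×10^5 × 3.120² / (π² × 2.07×10^11) = 3.995×10^-6 m⁴
I_req = 3.995×10^6 mm⁴
Solid circle: I = πd⁴/64  ⇒  d = (64I/π)^(1/4) = (64×3.995×10^6/π)^(1/4) = 95.0 mm

d ≈ 95.0 mm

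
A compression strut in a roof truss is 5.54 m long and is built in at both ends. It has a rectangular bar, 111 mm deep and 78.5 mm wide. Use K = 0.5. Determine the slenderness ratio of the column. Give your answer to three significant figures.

λ ≈ 122

For a rectangle r_min = b/√12 = 78.5/√12 = 22.66 mm
L_e = K·L = 0.5 × 5.54 m = 2.770 m = 2770.0 mm
λ = L_e / r_min = 2770.0 / 22.66 = 122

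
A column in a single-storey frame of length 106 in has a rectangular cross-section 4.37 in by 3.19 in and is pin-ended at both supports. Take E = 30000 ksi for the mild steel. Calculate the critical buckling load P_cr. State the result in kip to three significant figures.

Buckling occurs about the weak axis: I_min = h·b³/12 with b = 3.19 in (the shorter side).
I_min = 4.37×3.19³/12 = 11.82 in⁴
Effective length L_e = K·L = 1 × 106 = 106.0 in
P_cr = π²EI / L_e² = π² × 30000×10³ × 11.82 / 106.0² = 3.115×10^5 lb

P_cr ≈ 312 kip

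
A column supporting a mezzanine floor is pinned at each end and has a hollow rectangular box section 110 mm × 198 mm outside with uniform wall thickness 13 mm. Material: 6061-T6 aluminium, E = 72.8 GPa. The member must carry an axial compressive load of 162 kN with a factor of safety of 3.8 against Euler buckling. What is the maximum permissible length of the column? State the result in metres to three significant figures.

L_max ≈ 3.96 m

Inner dimensions: h_i = 198 − 2×13 = 172.0 mm, b_i = 110 − 2×13 = 84.00 mm
Weak-axis I_min = (h_o·b_o³ − h_i·b_i³)/12 with b_o = 110, b_i = 84.00 mm (shorter outer/inner sides).
I_min = (198×110³ − 172.0×84.00³)/12 = 1.347×10^7 mm⁴
I = 1.347×10^-5 m⁴
Required critical load P_cr = n·P = 3.8 × 162 = 615.6 kN = 6.156×10^5 N
From P_cr = π²EI/(K·L)²:  L = (1/K)·√(π²EI/P_cr) = (1/1)·√(π²×7.28×10^10×1.347×10^-5/6.156×10^5)
L = 3.96 m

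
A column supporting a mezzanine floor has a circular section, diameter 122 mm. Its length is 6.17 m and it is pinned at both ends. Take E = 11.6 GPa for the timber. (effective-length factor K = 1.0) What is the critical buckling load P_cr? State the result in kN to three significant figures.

I = πd⁴/64 = π×122⁴/64 = 1.087×10^7 mm⁴
I = 1.087×10^7 mm⁴ = 1.087×10^-5 m⁴
Effective length L_e = K·L = 1 × 6.17 = 6.170 m
P_cr = π²EI / L_e² = π² × 11.6×10⁹ × 1.087×10^-5 / 6.170² = 3.270×10^4 N

P_cr ≈ 32.7 kN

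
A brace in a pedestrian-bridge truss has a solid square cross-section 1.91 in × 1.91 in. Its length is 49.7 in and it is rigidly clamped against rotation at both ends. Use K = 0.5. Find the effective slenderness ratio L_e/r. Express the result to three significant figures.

For a square r = a/√12 = 1.91/√12 = 0.5514 in
L_e = K·L = 0.5 × 49.7 = 24.85 in
λ = L_e / r_min = 24.850 / 0.5514 = 45.1

λ ≈ 45.1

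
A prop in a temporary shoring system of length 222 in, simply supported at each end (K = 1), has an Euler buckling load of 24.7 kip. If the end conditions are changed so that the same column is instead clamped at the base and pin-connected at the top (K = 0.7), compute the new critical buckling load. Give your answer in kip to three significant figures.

P_cr ≈ 50.4 kip

P_cr ∝ 1/K², so P_cr,new = P_cr,old × (K_old/K_new)² = 24.7 × (1/0.7)²
= 24.7 × 2.041 = 50.4 kip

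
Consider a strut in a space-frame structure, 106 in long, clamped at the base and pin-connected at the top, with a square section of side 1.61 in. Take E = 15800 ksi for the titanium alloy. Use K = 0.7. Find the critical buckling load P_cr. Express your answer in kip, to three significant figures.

I = a⁴/12 = 1.61⁴/12 = 0.5599 in⁴
Effective length L_e = K·L = 0.7 × 106 = 74.20 in
P_cr = π²EI / L_e² = π² × 15800×10³ × 0.5599 / 74.20² = 1.586×10^4 lb

P_cr ≈ 15.9 kip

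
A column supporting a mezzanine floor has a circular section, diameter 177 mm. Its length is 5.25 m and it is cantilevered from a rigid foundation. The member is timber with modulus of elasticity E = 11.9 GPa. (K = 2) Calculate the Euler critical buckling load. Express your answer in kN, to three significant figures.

I = πd⁴/64 = π×177⁴/64 = 4.818×10^7 mm⁴
I = 4.818×10^7 mm⁴ = 4.818×10^-5 m⁴
Effective length L_e = K·L = 2 × 5.25 = 10.50 m
P_cr = π²EI / L_e² = π² × 11.9×10⁹ × 4.818×10^-5 / 10.50² = 5.133×10^4 N

P_cr ≈ 51.3 kN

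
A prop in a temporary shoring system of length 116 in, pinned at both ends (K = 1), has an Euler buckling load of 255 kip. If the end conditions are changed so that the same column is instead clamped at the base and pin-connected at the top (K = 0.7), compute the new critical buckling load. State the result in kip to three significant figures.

P_cr ∝ 1/K², so P_cr,new = P_cr,old × (K_old/K_new)² = 255 × (1/0.7)²
= 255 × 2.041 = 520 kip

P_cr ≈ 520 kip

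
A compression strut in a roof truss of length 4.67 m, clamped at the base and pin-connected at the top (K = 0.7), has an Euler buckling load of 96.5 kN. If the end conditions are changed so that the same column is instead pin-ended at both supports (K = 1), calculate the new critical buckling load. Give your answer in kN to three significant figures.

P_cr ≈ 47.3 kN

P_cr ∝ 1/K², so P_cr,new = P_cr,old × (K_old/K_new)² = 96.5 × (0.7/1)²
= 96.5 × 0.4900 = 47.3 kN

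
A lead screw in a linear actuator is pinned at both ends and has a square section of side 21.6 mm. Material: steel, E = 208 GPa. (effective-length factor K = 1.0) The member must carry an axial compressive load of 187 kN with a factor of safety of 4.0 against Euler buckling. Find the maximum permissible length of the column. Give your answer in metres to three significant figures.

L_max ≈ 0.223 m

I = a⁴/12 = 21.6⁴/12 = 1.814×10^4 mm⁴
I = 1.814×10^-8 m⁴
Required critical load P_cr = n·P = 4.0 × 187 = 748.0 kN = 7.480×10^5 N
From P_cr = π²EI/(K·L)²:  L = (1/K)·√(π²EI/P_cr) = (1/1)·√(π²×2.08×10^11×1.814×10^-8/7.480×10^5)
L = 0.223 m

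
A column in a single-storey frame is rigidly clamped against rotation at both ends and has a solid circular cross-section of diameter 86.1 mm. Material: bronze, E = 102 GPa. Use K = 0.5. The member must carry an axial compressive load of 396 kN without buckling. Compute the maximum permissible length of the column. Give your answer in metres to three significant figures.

I = πd⁴/64 = π×86.1⁴/64 = 2.698×10^6 mm⁴
I = 2.698×10^-6 m⁴
At the buckling limit P_cr = P = 3.960×10^5 N
From P_cr = π²EI/(K·L)²:  L = (1/K)·√(π²EI/P_cr) = (1/0.5)·√(π²×1.02×10^11×2.698×10^-6/3.960×10^5)
L = 5.24 m

L_max ≈ 5.24 m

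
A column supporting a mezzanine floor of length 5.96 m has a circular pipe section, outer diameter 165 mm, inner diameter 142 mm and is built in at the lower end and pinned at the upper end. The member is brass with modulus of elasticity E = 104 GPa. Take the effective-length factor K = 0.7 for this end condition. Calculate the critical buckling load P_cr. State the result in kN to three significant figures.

d_o = 165 mm, d_i = 142 mm
I = π(d_o⁴ − d_i⁴)/64 = π(165⁴ − 142.0⁴)/64 = 1.643×10^7 mm⁴
I = 1.643×10^7 mm⁴ = 1.643×10^-5 m⁴
Effective length L_e = K·L = 0.7 × 5.96 = 4.172 m
P_cr = π²EI / L_e² = π² × 104×10⁹ × 1.643×10^-5 / 4.172² = 9.686×10^5 N

P_cr ≈ 969 kN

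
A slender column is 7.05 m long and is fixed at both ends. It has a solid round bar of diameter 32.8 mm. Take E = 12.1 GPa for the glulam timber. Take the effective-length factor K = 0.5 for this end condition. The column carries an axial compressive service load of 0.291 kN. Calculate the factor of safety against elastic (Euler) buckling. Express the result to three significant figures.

I = πd⁴/64 = π×32.8⁴/64 = 5.682×10^4 mm⁴
I = 5.682×10^4 mm⁴ = 5.682×10^-8 m⁴
Effective length L_e = K·L = 0.5 × 7.05 = 3.525 m
P_cr = π²EI / L_e² = π² × 12.1×10⁹ × 5.682×10^-8 / 3.525² = 546.0 N
Factor of safety n = P_cr / P = 0.54605 / 0.291 = 1.88

n ≈ 1.88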